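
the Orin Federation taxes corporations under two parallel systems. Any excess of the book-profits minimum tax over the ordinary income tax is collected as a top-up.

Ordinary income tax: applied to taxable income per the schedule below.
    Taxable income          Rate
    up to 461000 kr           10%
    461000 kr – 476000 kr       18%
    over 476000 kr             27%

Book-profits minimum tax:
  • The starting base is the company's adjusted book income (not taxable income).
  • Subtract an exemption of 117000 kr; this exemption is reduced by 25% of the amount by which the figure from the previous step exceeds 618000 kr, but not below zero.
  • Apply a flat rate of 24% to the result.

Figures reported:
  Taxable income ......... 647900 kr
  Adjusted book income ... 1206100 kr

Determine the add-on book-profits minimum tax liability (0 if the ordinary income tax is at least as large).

194251 kr

Ordinary income tax:
  461000 kr × 10% = 46100 kr
  15000 kr × 18% = 2700 kr
  171900 kr × 27% = 46413 kr
  → 95213 kr

Book-profits minimum tax:
  Base (adjusted book income): 1206100 kr
  Exemption: 25% × (1206100 kr − 618000 kr) = 147025 kr ≥ 117000 kr, so the exemption is fully phased out
  Base: 1206100 kr − 0 kr = 1206100 kr
  1206100 kr × 24% = 289464 kr

Excess of book-profits minimum tax over ordinary income tax: 289464 kr − 95213 kr = 194251 kr.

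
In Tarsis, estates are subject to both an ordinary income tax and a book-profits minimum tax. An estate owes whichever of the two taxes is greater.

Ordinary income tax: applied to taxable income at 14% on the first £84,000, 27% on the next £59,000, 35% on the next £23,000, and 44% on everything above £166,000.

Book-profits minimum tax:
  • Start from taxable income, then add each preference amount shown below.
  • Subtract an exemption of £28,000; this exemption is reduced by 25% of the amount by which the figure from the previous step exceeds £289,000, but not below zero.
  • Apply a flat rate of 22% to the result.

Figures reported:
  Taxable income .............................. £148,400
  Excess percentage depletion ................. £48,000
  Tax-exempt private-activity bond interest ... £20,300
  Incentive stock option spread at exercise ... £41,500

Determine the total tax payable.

£50,644

Book-profits minimum tax:
  Adjusted income: £148,400 + £48,000 + £20,300 + £41,500 = £258,200
  Exemption: £258,200 ≤ £289,000, so full £28,000 applies
  Base: £258,200 − £28,000 = £230,200
  £230,200 × 22% = £50,644

Ordinary income tax:
  £84,000 × 14% = £11,760
  £59,000 × 27% = £15,930
  £5,400 × 35% = £1,890
  → £29,580

£50,644 > £29,580, so the book-profits minimum tax is the binding amount.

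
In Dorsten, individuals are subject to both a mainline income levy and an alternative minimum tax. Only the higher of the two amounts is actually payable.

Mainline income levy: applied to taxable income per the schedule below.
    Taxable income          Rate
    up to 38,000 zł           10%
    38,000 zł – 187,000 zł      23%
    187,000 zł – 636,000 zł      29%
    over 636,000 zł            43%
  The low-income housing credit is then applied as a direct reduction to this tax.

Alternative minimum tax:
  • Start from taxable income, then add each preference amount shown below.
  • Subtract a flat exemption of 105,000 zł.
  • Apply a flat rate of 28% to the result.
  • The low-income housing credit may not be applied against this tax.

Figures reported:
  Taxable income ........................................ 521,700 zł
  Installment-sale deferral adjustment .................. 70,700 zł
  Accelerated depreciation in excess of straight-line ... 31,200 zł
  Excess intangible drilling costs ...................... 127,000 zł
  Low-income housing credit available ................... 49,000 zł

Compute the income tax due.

180,768 zł

Alternative minimum tax:
  Adjusted income: 521,700 zł + 70,700 zł + 31,200 zł + 127,000 zł = 750,600 zł
  Less exemption 105,000 zł → base 645,600 zł
  645,600 zł × 28% = 180,768 zł

Mainline income levy:
  38,000 zł × 10% = 3,800 zł
  149,000 zł × 23% = 34,270 zł
  334,700 zł × 29% = 97,063 zł
  → 135,133 zł
  Less low-income housing credit 49,000 zł → 86,133 zł

180,768 zł > 86,133 zł, so the alternative minimum tax is the binding amount.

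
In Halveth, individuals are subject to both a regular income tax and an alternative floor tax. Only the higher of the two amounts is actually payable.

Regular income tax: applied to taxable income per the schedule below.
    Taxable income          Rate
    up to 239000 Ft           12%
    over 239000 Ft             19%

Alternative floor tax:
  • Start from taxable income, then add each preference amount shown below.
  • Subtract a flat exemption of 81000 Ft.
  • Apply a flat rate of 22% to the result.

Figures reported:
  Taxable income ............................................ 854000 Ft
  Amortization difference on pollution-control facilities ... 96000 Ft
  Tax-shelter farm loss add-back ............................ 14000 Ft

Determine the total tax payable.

Alternative floor tax:
  Adjusted income: 854000 Ft + 96000 Ft + 14000 Ft = 964000 Ft
  Less exemption 81000 Ft → base 883000 Ft
  883000 Ft × 22% = 194260 Ft

Regular income tax:
  239000 Ft × 12% = 28680 Ft
  615000 Ft × 19% = 116850 Ft
  → 145530 Ft

194260 Ft > 145530 Ft, so the alternative floor tax is the binding amount.

194260 Ft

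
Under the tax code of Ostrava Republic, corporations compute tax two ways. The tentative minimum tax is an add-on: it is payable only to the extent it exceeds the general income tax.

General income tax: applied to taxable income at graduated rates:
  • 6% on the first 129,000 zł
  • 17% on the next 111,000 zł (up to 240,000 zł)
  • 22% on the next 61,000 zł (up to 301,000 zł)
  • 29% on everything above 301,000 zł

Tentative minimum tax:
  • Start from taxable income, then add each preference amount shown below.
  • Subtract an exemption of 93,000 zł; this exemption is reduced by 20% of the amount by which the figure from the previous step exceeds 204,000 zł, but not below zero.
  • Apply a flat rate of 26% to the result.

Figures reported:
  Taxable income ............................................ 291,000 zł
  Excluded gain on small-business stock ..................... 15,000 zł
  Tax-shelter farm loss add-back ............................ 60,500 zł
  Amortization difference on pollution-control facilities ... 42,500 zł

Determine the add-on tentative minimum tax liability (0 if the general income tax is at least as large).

54,990 zł

General income tax:
  129,000 zł × 6% = 7,740 zł
  111,000 zł × 17% = 18,870 zł
  51,000 zł × 22% = 11,220 zł
  → 37,830 zł

Tentative minimum tax:
  Adjusted income: 291,000 zł + 15,000 zł + 60,500 zł + 42,500 zł = 409,000 zł
  Exemption: 93,000 zł − 20% × (409,000 zł − 204,000 zł) = 93,000 zł − 41,000 zł = 52,000 zł
  Base: 409,000 zł − 52,000 zł = 357,000 zł
  357,000 zł × 26% = 92,820 zł

Excess of tentative minimum tax over general income tax: 92,820 zł − 37,830 zł = 54,990 zł.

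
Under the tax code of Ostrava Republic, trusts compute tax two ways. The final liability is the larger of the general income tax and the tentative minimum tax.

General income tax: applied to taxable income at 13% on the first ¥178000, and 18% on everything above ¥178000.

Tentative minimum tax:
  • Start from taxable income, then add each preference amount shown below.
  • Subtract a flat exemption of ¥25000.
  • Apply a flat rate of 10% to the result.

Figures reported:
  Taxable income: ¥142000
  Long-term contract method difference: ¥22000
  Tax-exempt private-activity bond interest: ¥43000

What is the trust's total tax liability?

General income tax:
  ¥142000 × 13% = ¥18460

Tentative minimum tax:
  Adjusted income: ¥142000 + ¥22000 + ¥43000 = ¥207000
  Less exemption ¥25000 → base ¥182000
  ¥182000 × 10% = ¥18200

¥18460 > ¥18200, so the general income tax governs.

¥18460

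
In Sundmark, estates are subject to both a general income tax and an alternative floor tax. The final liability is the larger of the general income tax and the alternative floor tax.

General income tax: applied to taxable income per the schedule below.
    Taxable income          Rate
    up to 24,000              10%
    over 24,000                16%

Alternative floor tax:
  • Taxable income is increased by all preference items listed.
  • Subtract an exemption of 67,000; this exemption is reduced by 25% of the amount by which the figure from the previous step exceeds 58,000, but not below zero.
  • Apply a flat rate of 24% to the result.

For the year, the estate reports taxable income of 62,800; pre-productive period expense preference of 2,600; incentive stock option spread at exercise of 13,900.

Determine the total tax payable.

8,608

Alternative floor tax:
  Adjusted income: 62,800 + 2,600 + 13,900 = 79,300
  Exemption: 67,000 − 25% × (79,300 − 58,000) = 67,000 − 5,325 = 61,675
  Base: 79,300 − 61,675 = 17,625
  17,625 × 24% = 4,230

General income tax:
  24,000 × 10% = 2,400
  38,800 × 16% = 6,208
  → 8,608

8,608 > 4,230, so the general income tax governs.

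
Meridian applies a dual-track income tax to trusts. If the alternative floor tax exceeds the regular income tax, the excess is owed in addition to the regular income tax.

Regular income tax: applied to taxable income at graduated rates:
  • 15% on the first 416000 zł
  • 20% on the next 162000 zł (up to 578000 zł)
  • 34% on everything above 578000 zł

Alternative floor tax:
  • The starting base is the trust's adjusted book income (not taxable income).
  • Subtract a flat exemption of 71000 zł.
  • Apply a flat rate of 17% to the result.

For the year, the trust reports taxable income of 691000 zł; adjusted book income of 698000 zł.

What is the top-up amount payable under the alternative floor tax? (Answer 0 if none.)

0 zł

Regular income tax:
  416000 zł × 15% = 62400 zł
  162000 zł × 20% = 32400 zł
  113000 zł × 34% = 38420 zł
  → 133220 zł

Alternative floor tax:
  Base (adjusted book income): 698000 zł
  Less exemption 71000 zł → base 627000 zł
  627000 zł × 17% = 106590 zł

106590 zł ≤ 133220 zł, so no add-on is due.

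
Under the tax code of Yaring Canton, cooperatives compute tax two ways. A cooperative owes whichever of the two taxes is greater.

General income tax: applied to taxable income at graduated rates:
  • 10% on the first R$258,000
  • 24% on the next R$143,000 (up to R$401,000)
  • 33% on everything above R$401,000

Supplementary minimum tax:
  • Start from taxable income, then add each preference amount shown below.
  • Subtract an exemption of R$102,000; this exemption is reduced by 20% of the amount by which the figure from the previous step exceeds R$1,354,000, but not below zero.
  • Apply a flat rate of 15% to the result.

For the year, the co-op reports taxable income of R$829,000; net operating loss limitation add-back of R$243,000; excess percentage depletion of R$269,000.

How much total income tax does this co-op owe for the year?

Supplementary minimum tax:
  Adjusted income: R$829,000 + R$243,000 + R$269,000 = R$1,341,000
  Exemption: R$1,341,000 ≤ R$1,354,000, so full R$102,000 applies
  Base: R$1,341,000 − R$102,000 = R$1,239,000
  R$1,239,000 × 15% = R$185,850

General income tax:
  R$258,000 × 10% = R$25,800
  R$143,000 × 24% = R$34,320
  R$428,000 × 33% = R$141,240
  → R$201,360

R$201,360 > R$185,850, so the general income tax governs.

R$201,360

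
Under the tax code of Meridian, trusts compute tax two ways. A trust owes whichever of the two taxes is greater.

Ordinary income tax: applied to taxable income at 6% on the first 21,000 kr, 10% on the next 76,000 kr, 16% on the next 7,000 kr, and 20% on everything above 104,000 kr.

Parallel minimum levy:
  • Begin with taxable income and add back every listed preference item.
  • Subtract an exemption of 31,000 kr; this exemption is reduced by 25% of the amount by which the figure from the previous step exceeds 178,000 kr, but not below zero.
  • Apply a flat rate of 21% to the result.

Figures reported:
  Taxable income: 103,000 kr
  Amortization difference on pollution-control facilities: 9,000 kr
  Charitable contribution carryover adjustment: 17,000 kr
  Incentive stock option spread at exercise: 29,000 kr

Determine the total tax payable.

Parallel minimum levy:
  Adjusted income: 103,000 kr + 9,000 kr + 17,000 kr + 29,000 kr = 158,000 kr
  Exemption: 158,000 kr ≤ 178,000 kr, so full 31,000 kr applies
  Base: 158,000 kr − 31,000 kr = 127,000 kr
  127,000 kr × 21% = 26,670 kr

Ordinary income tax:
  21,000 kr × 6% = 1,260 kr
  76,000 kr × 10% = 7,600 kr
  6,000 kr × 16% = 960 kr
  → 9,820 kr

26,670 kr > 9,820 kr, so the parallel minimum levy is the binding amount.

26,670 kr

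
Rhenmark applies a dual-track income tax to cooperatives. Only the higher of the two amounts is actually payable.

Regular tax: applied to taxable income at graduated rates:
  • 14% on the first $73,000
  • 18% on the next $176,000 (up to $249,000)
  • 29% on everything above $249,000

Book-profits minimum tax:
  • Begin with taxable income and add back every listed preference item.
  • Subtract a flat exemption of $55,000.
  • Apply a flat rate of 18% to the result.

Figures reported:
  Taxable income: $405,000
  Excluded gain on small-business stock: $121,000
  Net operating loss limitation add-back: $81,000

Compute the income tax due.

$99,360

Regular tax:
  $73,000 × 14% = $10,220
  $176,000 × 18% = $31,680
  $156,000 × 29% = $45,240
  → $87,140

Book-profits minimum tax:
  Adjusted income: $405,000 + $121,000 + $81,000 = $607,000
  Less exemption $55,000 → base $552,000
  $552,000 × 18% = $99,360

$99,360 > $87,140, so the book-profits minimum tax is the binding amount.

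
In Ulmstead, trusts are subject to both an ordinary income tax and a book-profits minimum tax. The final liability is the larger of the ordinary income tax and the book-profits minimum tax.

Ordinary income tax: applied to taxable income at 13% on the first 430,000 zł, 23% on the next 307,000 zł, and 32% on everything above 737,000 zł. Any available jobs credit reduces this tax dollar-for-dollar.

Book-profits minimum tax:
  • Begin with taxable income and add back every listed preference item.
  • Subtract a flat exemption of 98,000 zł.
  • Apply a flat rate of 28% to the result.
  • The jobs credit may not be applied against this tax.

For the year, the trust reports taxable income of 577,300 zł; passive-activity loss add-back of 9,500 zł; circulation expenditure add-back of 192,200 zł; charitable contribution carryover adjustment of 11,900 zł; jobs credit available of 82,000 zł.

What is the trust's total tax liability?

194,012 zł

Book-profits minimum tax:
  Adjusted income: 577,300 zł + 9,500 zł + 192,200 zł + 11,900 zł = 790,900 zł
  Less exemption 98,000 zł → base 692,900 zł
  692,900 zł × 28% = 194,012 zł

Ordinary income tax:
  430,000 zł × 13% = 55,900 zł
  147,300 zł × 23% = 33,879 zł
  → 89,779 zł
  Less jobs credit 82,000 zł → 7,779 zł

194,012 zł > 7,779 zł, so the book-profits minimum tax is the binding amount.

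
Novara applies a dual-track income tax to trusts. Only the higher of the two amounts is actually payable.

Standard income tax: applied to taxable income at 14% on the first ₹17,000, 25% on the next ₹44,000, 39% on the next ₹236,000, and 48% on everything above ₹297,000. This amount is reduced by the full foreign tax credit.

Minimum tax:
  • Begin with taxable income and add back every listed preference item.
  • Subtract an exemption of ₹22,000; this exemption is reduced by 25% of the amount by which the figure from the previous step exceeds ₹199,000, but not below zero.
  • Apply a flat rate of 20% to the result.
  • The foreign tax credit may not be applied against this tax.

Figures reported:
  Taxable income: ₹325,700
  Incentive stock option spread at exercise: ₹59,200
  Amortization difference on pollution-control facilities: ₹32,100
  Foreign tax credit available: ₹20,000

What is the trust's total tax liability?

Minimum tax:
  Adjusted income: ₹325,700 + ₹59,200 + ₹32,100 = ₹417,000
  Exemption: 25% × (₹417,000 − ₹199,000) = ₹54,500 ≥ ₹22,000, so the exemption is fully phased out
  Base: ₹417,000 − ₹0 = ₹417,000
  ₹417,000 × 20% = ₹83,400

Standard income tax:
  ₹17,000 × 14% = ₹2,380
  ₹44,000 × 25% = ₹11,000
  ₹236,000 × 39% = ₹92,040
  ₹28,700 × 48% = ₹13,776
  → ₹119,196
  Less foreign tax credit ₹20,000 → ₹99,196

₹99,196 > ₹83,400, so the standard income tax governs.

₹99,196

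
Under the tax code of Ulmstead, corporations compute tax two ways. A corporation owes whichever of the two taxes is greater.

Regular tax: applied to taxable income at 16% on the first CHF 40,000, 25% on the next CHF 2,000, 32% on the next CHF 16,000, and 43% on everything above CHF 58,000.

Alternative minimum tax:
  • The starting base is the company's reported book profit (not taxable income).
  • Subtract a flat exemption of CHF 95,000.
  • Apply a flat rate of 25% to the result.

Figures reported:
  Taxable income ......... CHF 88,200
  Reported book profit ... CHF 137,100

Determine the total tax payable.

Regular tax:
  CHF 40,000 × 16% = CHF 6,400
  CHF 2,000 × 25% = CHF 500
  CHF 16,000 × 32% = CHF 5,120
  CHF 30,200 × 43% = CHF 12,986
  → CHF 25,006

Alternative minimum tax:
  Base (reported book profit): CHF 137,100
  Less exemption CHF 95,000 → base CHF 42,100
  CHF 42,100 × 25% = CHF 10,525

CHF 25,006 > CHF 10,525, so the regular tax governs.

CHF 25,006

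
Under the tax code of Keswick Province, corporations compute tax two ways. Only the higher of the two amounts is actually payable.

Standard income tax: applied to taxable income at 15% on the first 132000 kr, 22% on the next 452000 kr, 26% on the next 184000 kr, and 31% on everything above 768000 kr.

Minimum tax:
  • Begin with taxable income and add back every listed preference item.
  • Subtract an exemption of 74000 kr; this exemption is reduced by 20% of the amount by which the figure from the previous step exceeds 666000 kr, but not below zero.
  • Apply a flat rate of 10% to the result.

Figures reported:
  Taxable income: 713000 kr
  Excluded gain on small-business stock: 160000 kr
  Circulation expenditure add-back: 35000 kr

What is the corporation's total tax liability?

152780 kr

Standard income tax:
  132000 kr × 15% = 19800 kr
  452000 kr × 22% = 99440 kr
  129000 kr × 26% = 33540 kr
  → 152780 kr

Minimum tax:
  Adjusted income: 713000 kr + 160000 kr + 35000 kr = 908000 kr
  Exemption: 74000 kr − 20% × (908000 kr − 666000 kr) = 74000 kr − 48400 kr = 25600 kr
  Base: 908000 kr − 25600 kr = 882400 kr
  882400 kr × 10% = 88240 kr

152780 kr > 88240 kr, so the standard income tax governs.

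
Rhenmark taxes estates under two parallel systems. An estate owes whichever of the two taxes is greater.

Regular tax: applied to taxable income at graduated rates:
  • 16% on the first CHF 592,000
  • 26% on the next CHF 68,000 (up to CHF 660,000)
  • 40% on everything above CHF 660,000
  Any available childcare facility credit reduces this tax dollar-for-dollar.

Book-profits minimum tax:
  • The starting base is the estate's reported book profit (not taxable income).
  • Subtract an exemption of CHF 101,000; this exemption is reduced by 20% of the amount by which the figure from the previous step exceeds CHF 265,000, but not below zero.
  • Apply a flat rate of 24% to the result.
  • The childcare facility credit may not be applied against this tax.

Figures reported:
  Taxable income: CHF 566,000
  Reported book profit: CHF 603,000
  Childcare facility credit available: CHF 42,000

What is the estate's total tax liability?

Regular tax:
  CHF 566,000 × 16% = CHF 90,560
  Less childcare facility credit CHF 42,000 → CHF 48,560

Book-profits minimum tax:
  Base (reported book profit): CHF 603,000
  Exemption: CHF 101,000 − 20% × (CHF 603,000 − CHF 265,000) = CHF 101,000 − CHF 67,600 = CHF 33,400
  Base: CHF 603,000 − CHF 33,400 = CHF 569,600
  CHF 569,600 × 24% = CHF 136,704

CHF 136,704 > CHF 48,560, so the book-profits minimum tax is the binding amount.

CHF 136,704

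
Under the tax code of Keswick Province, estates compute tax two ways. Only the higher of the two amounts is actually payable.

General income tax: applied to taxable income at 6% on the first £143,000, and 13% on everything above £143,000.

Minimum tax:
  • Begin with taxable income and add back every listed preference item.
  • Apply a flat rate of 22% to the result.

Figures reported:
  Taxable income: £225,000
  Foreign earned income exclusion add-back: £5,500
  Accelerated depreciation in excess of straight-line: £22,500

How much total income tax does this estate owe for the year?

General income tax:
  £143,000 × 6% = £8,580
  £82,000 × 13% = £10,660
  → £19,240

Minimum tax:
  Adjusted income: £225,000 + £5,500 + £22,500 = £253,000
  £253,000 × 22% = £55,660

£55,660 > £19,240, so the minimum tax is the binding amount.

£55,660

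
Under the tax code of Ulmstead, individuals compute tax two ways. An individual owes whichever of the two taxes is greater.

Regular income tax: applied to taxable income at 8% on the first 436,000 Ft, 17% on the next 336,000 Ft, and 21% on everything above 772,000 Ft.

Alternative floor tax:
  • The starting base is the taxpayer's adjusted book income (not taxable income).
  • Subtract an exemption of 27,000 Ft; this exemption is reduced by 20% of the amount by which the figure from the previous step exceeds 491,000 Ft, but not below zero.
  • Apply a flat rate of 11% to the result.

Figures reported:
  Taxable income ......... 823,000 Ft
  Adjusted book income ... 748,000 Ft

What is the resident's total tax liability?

102,710 Ft

Alternative floor tax:
  Base (adjusted book income): 748,000 Ft
  Exemption: 20% × (748,000 Ft − 491,000 Ft) = 51,400 Ft ≥ 27,000 Ft, so the exemption is fully phased out
  Base: 748,000 Ft − 0 Ft = 748,000 Ft
  748,000 Ft × 11% = 82,280 Ft

Regular income tax:
  436,000 Ft × 8% = 34,880 Ft
  336,000 Ft × 17% = 57,120 Ft
  51,000 Ft × 21% = 10,710 Ft
  → 102,710 Ft

102,710 Ft > 82,280 Ft, so the regular income tax governs.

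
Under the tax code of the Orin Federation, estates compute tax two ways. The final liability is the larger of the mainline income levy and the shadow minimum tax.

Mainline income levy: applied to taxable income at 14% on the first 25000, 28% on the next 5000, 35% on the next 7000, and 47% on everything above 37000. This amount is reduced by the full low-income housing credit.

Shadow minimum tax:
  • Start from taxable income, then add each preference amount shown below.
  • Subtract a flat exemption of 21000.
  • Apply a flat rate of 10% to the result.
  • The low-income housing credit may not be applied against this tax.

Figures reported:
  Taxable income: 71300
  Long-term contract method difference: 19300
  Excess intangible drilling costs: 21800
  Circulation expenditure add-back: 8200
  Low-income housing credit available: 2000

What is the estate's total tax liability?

Shadow minimum tax:
  Adjusted income: 71300 + 19300 + 21800 + 8200 = 120600
  Less exemption 21000 → base 99600
  99600 × 10% = 9960

Mainline income levy:
  25000 × 14% = 3500
  5000 × 28% = 1400
  7000 × 35% = 2450
  34300 × 47% = 16121
  → 23471
  Less low-income housing credit 2000 → 21471

21471 > 9960, so the mainline income levy governs.

21471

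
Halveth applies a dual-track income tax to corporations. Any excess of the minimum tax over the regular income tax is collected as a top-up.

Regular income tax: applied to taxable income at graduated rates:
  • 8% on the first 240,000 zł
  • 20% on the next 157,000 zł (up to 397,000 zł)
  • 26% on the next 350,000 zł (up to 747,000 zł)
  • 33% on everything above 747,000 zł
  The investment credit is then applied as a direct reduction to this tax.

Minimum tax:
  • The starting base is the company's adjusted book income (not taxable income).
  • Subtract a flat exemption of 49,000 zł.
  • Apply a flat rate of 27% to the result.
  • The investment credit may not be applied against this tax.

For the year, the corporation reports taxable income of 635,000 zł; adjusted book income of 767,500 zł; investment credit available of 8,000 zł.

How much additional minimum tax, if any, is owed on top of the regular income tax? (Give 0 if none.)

Regular income tax:
  240,000 zł × 8% = 19,200 zł
  157,000 zł × 20% = 31,400 zł
  238,000 zł × 26% = 61,880 zł
  → 112,480 zł
  Less investment credit 8,000 zł → 104,480 zł

Minimum tax:
  Base (adjusted book income): 767,500 zł
  Less exemption 49,000 zł → base 718,500 zł
  718,500 zł × 27% = 193,995 zł

Excess of minimum tax over regular income tax: 193,995 zł − 104,480 zł = 89,515 zł.

89,515 zł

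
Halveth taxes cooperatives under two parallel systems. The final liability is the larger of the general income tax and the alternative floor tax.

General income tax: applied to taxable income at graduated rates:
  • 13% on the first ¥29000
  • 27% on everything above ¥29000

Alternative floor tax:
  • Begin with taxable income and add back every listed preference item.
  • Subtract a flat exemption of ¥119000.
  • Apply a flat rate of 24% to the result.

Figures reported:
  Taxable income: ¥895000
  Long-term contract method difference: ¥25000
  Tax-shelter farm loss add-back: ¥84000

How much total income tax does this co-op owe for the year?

Alternative floor tax:
  Adjusted income: ¥895000 + ¥25000 + ¥84000 = ¥1004000
  Less exemption ¥119000 → base ¥885000
  ¥885000 × 24% = ¥212400

General income tax:
  ¥29000 × 13% = ¥3770
  ¥866000 × 27% = ¥233820
  → ¥237590

¥237590 > ¥212400, so the general income tax governs.

¥237590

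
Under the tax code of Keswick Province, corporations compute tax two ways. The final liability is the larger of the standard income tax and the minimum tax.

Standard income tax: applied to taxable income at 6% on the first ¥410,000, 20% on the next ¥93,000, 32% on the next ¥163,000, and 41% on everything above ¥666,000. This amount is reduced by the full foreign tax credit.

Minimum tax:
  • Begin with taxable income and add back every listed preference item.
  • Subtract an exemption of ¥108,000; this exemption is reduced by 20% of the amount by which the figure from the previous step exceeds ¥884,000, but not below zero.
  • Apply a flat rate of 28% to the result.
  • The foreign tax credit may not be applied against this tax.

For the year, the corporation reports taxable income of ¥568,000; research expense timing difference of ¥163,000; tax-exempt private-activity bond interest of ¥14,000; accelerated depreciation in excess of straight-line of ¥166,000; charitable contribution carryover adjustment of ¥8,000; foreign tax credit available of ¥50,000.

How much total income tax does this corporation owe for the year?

Minimum tax:
  Adjusted income: ¥568,000 + ¥163,000 + ¥14,000 + ¥166,000 + ¥8,000 = ¥919,000
  Exemption: ¥108,000 − 20% × (¥919,000 − ¥884,000) = ¥108,000 − ¥7,000 = ¥101,000
  Base: ¥919,000 − ¥101,000 = ¥818,000
  ¥818,000 × 28% = ¥229,040

Standard income tax:
  ¥410,000 × 6% = ¥24,600
  ¥93,000 × 20% = ¥18,600
  ¥65,000 × 32% = ¥20,800
  → ¥64,000
  Less foreign tax credit ¥50,000 → ¥14,000

¥229,040 > ¥14,000, so the minimum tax is the binding amount.

¥229,040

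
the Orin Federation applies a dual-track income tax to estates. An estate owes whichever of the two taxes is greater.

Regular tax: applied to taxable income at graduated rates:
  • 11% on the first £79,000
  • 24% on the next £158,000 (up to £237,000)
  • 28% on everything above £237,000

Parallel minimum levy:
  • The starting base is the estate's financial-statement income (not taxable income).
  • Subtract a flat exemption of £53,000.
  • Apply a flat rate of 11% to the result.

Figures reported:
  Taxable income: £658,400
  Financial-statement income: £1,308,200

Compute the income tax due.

Parallel minimum levy:
  Base (financial-statement income): £1,308,200
  Less exemption £53,000 → base £1,255,200
  £1,255,200 × 11% = £138,072

Regular tax:
  £79,000 × 11% = £8,690
  £158,000 × 24% = £37,920
  £421,400 × 28% = £117,992
  → £164,602

£164,602 > £138,072, so the regular tax governs.

£164,602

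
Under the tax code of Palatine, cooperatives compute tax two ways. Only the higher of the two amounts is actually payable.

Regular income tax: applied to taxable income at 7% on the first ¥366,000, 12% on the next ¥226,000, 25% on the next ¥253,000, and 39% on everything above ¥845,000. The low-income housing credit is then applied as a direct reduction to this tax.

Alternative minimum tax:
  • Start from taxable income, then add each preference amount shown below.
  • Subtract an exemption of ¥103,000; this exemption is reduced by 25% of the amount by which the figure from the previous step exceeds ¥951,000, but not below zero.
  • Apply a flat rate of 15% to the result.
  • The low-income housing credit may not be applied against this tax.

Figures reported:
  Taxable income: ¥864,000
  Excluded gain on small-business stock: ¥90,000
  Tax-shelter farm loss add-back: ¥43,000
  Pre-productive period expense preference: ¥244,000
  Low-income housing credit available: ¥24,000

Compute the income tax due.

Regular income tax:
  ¥366,000 × 7% = ¥25,620
  ¥226,000 × 12% = ¥27,120
  ¥253,000 × 25% = ¥63,250
  ¥19,000 × 39% = ¥7,410
  → ¥123,400
  Less low-income housing credit ¥24,000 → ¥99,400

Alternative minimum tax:
  Adjusted income: ¥864,000 + ¥90,000 + ¥43,000 + ¥244,000 = ¥1,241,000
  Exemption: ¥103,000 − 25% × (¥1,241,000 − ¥951,000) = ¥103,000 − ¥72,500 = ¥30,500
  Base: ¥1,241,000 − ¥30,500 = ¥1,210,500
  ¥1,210,500 × 15% = ¥181,575

¥181,575 > ¥99,400, so the alternative minimum tax is the binding amount.

¥181,575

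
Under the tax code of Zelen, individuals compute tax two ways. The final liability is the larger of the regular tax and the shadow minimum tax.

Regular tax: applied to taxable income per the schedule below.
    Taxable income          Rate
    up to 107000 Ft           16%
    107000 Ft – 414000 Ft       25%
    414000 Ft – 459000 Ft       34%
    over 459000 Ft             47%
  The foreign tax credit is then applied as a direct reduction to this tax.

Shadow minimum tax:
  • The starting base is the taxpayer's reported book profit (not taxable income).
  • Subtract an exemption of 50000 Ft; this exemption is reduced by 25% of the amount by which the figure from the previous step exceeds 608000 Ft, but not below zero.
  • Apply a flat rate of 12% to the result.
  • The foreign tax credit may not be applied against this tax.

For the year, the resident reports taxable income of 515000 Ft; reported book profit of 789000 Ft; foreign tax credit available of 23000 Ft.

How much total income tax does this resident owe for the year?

Shadow minimum tax:
  Base (reported book profit): 789000 Ft
  Exemption: 50000 Ft − 25% × (789000 Ft − 608000 Ft) = 50000 Ft − 45250 Ft = 4750 Ft
  Base: 789000 Ft − 4750 Ft = 784250 Ft
  784250 Ft × 12% = 94110 Ft

Regular tax:
  107000 Ft × 16% = 17120 Ft
  307000 Ft × 25% = 76750 Ft
  45000 Ft × 34% = 15300 Ft
  56000 Ft × 47% = 26320 Ft
  → 135490 Ft
  Less foreign tax credit 23000 Ft → 112490 Ft

112490 Ft > 94110 Ft, so the regular tax governs.

112490 Ft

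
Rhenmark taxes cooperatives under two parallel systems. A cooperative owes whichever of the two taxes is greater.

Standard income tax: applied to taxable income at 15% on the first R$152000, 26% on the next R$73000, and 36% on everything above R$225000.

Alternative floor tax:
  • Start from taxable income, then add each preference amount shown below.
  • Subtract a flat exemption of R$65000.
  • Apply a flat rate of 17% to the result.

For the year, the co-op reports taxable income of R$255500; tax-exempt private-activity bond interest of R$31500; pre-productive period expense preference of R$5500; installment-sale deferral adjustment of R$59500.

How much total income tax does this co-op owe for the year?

Standard income tax:
  R$152000 × 15% = R$22800
  R$73000 × 26% = R$18980
  R$30500 × 36% = R$10980
  → R$52760

Alternative floor tax:
  Adjusted income: R$255500 + R$31500 + R$5500 + R$59500 = R$352000
  Less exemption R$65000 → base R$287000
  R$287000 × 17% = R$48790

R$52760 > R$48790, so the standard income tax governs.

R$52760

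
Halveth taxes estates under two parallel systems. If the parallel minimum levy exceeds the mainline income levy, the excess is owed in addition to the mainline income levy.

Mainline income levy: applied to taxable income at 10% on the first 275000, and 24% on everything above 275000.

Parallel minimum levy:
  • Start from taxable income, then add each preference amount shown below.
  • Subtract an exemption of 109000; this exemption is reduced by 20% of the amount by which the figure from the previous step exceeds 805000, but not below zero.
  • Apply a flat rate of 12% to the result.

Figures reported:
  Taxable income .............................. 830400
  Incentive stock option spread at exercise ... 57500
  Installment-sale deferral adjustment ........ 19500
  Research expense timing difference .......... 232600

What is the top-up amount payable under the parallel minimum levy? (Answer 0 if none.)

Mainline income levy:
  275000 × 10% = 27500
  555400 × 24% = 133296
  → 160796

Parallel minimum levy:
  Adjusted income: 830400 + 57500 + 19500 + 232600 = 1140000
  Exemption: 109000 − 20% × (1140000 − 805000) = 109000 − 67000 = 42000
  Base: 1140000 − 42000 = 1098000
  1098000 × 12% = 131760

131760 ≤ 160796, so no add-on is due.

0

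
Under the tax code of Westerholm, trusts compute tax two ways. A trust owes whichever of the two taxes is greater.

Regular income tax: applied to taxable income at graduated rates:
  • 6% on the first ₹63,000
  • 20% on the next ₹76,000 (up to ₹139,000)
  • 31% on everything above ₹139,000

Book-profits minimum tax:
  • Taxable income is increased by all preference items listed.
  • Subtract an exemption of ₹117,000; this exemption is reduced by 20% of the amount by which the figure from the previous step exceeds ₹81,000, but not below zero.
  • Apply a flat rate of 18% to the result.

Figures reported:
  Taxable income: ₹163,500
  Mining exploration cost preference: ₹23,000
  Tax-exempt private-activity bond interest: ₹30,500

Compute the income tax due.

Regular income tax:
  ₹63,000 × 6% = ₹3,780
  ₹76,000 × 20% = ₹15,200
  ₹24,500 × 31% = ₹7,595
  → ₹26,575

Book-profits minimum tax:
  Adjusted income: ₹163,500 + ₹23,000 + ₹30,500 = ₹217,000
  Exemption: ₹117,000 − 20% × (₹217,000 − ₹81,000) = ₹117,000 − ₹27,200 = ₹89,800
  Base: ₹217,000 − ₹89,800 = ₹127,200
  ₹127,200 × 18% = ₹22,896

₹26,575 > ₹22,896, so the regular income tax governs.

₹26,575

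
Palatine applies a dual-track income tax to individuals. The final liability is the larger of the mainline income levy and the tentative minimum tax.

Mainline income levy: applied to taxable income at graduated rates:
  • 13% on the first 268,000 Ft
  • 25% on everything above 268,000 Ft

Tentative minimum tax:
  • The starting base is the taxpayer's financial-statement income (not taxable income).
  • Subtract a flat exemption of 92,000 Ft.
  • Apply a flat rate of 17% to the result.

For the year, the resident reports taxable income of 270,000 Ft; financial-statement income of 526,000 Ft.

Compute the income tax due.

73,780 Ft

Tentative minimum tax:
  Base (financial-statement income): 526,000 Ft
  Less exemption 92,000 Ft → base 434,000 Ft
  434,000 Ft × 17% = 73,780 Ft

Mainline income levy:
  268,000 Ft × 13% = 34,840 Ft
  2,000 Ft × 25% = 500 Ft
  → 35,340 Ft

73,780 Ft > 35,340 Ft, so the tentative minimum tax is the binding amount.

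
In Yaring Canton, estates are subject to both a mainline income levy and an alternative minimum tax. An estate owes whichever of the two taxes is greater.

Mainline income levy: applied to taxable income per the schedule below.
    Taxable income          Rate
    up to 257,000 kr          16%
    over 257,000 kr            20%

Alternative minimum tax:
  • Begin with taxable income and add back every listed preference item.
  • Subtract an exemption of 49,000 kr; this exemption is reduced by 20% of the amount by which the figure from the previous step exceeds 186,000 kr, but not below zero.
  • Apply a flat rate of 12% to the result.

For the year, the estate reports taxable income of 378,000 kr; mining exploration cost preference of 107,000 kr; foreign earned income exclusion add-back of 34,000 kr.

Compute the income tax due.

Alternative minimum tax:
  Adjusted income: 378,000 kr + 107,000 kr + 34,000 kr = 519,000 kr
  Exemption: 20% × (519,000 kr − 186,000 kr) = 66,600 kr ≥ 49,000 kr, so the exemption is fully phased out
  Base: 519,000 kr − 0 kr = 519,000 kr
  519,000 kr × 12% = 62,280 kr

Mainline income levy:
  257,000 kr × 16% = 41,120 kr
  121,000 kr × 20% = 24,200 kr
  → 65,320 kr

65,320 kr > 62,280 kr, so the mainline income levy governs.

65,320 kr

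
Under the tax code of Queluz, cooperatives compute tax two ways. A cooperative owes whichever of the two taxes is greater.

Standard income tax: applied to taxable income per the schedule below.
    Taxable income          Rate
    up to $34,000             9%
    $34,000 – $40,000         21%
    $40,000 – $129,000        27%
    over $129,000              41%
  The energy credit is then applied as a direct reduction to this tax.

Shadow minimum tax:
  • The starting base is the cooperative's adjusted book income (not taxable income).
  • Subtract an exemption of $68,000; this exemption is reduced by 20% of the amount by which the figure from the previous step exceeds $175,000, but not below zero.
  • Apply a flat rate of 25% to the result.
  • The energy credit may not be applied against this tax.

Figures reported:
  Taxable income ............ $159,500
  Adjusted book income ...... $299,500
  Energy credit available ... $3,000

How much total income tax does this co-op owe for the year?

$64,100

Standard income tax:
  $34,000 × 9% = $3,060
  $6,000 × 21% = $1,260
  $89,000 × 27% = $24,030
  $30,500 × 41% = $12,505
  → $40,855
  Less energy credit $3,000 → $37,855

Shadow minimum tax:
  Base (adjusted book income): $299,500
  Exemption: $68,000 − 20% × ($299,500 − $175,000) = $68,000 − $24,900 = $43,100
  Base: $299,500 − $43,100 = $256,400
  $256,400 × 25% = $64,100

$64,100 > $37,855, so the shadow minimum tax is the binding amount.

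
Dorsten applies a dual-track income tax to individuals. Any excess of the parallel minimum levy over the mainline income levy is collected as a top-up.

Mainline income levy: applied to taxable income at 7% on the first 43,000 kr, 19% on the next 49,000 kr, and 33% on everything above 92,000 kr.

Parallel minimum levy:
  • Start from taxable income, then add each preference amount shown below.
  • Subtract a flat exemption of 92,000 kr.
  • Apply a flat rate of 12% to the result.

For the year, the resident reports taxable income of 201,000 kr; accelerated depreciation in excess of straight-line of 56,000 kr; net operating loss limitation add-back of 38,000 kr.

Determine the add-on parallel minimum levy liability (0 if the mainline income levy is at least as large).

0 kr

Parallel minimum levy:
  Adjusted income: 201,000 kr + 56,000 kr + 38,000 kr = 295,000 kr
  Less exemption 92,000 kr → base 203,000 kr
  203,000 kr × 12% = 24,360 kr

Mainline income levy:
  43,000 kr × 7% = 3,010 kr
  49,000 kr × 19% = 9,310 kr
  109,000 kr × 33% = 35,970 kr
  → 48,290 kr

24,360 kr ≤ 48,290 kr, so no add-on is due.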